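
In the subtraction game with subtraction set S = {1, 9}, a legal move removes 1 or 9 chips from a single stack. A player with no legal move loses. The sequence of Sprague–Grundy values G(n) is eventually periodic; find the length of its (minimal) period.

G(0) = 0
G(1) = mex{0} = 1
G(2) = mex{1} = 0
G(3) = mex{0} = 1
G(4) = mex{1} = 0
G(5) = mex{0} = 1
G(6) = mex{1} = 0
G(7) = mex{0} = 1
G(8) = mex{1} = 0
G(9) = mex{0,0} = 1
G(10) = mex{1,1} = 0
G(11) = mex{0,0} = 1
G(12) = mex{1,1} = 0
G(13) = mex{0,0} = 1
G(14) = mex{1,1} = 0
G(n+2) = G(n) holds for n = 0,…,8 (a full window of length max(S) = 9), so the sequence is purely periodic with period 2.

2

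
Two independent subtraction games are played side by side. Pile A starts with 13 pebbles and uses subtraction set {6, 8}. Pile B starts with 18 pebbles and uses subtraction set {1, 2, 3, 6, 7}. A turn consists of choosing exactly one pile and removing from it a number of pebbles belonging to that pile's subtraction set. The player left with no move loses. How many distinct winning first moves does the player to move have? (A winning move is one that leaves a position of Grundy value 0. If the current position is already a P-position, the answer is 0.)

Pile A, S = {6, 8}:
n :  0  1  2  3  4  5  6  7  8  9 10 11 12 13
G :  0  0  0  0  0  0  1  1  1  1  1  1  2  2
G_A(13) = 2.
Pile B, S = {1, 2, 3, 6, 7}:
G(0) = 0
G(1) = mex{0} = 1
G(2) = mex{1,0} = 2
G(3) = mex{2,1,0} = 3
G(4) = mex{3,2,1} = 0
G(5) = mex{0,3,2} = 1
G(6) = mex{1,0,3,0} = 2
G(7) = mex{2,1,0,1,0} = 3
G(8) = mex{3,2,1,2,1} = 0
G(9) = mex{0,3,2,3,2} = 1
G(10) = mex{1,0,3,0,3} = 2
G(11) = mex{2,1,0,1,0} = 3
G(12) = mex{3,2,1,2,1} = 0
G(13) = mex{0,3,2,3,2} = 1
G(14) = mex{1,0,3,0,3} = 2
G(15) = mex{2,1,0,1,0} = 3
G(16) = mex{3,2,1,2,1} = 0
G(17) = mex{0,3,2,3,2} = 1
G(18) = mex{1,0,3,0,3} = 2
G_B(18) = 2.
Combined Grundy value = 2 ⊕ 2 = 0.
A winning move leaves total XOR = 0, i.e. changes one component's Grundy value g to g ⊕ X where X is the current total.
Pile A: target g' = 2⊕0 = 2, but every legal move changes the Grundy value (mex property), so 0 moves.
Pile B: target g' = 2⊕0 = 2, but every legal move changes the Grundy value (mex property), so 0 moves.

0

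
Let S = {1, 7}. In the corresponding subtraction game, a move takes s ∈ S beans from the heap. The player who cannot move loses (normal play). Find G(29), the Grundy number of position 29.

1

G(0) = 0
G(1) = mex{0} = 1
G(2) = mex{1} = 0
G(3) = mex{0} = 1
G(4) = mex{1} = 0
G(5) = mex{0} = 1
G(6) = mex{1} = 0
G(7) = mex{0,0} = 1
G(8) = mex{1,1} = 0
G(9) = mex{0,0} = 1
G(10) = mex{1,1} = 0
G(11) = mex{0,0} = 1
G(12) = mex{1,1} = 0
G(13) = mex{0,0} = 1
G(14) = mex{1,1} = 0
G(15) = mex{0,0} = 1
G(16) = mex{1,1} = 0
G(17) = mex{0,0} = 1
G(18) = mex{1,1} = 0
G(19) = mex{0,0} = 1
G(20) = mex{1,1} = 0
G(21) = mex{0,0} = 1
G(22) = mex{1,1} = 0
G(23) = mex{0,0} = 1
G(24) = mex{1,1} = 0
G(25) = mex{0,0} = 1
G(26) = mex{1,1} = 0
G(27) = mex{0,0} = 1
G(28) = mex{1,1} = 0
G(29) = mex{0,0} = 1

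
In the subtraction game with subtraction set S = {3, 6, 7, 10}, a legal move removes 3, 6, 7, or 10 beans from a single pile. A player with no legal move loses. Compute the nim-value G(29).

1

n :  0  1  2  3  4  5  6  7  8  9 10 11 12 13 14 15 16 17 18 19 20 21 22 23 24 25 26 27 28 29
G :  0  0  0  1  1  1  2  2  2  3  3  3  4  0  0  0  1  1  1  2  2  2  3  3  3  4  0  0  0  1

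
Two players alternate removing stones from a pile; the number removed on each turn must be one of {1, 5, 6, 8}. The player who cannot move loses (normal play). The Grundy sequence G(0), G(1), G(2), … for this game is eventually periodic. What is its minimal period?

11

G(0) = 0
G(1) = mex{0} = 1
G(2) = mex{1} = 0
G(3) = mex{0} = 1
G(4) = mex{1} = 0
G(5) = mex{0,0} = 1
G(6) = mex{1,1,0} = 2
G(7) = mex{2,0,1} = 3
G(8) = mex{3,1,0,0} = 2
G(9) = mex{2,0,1,1} = 3
G(10) = mex{3,1,0,0} = 2
G(11) = mex{2,2,1,1} = 0
G(12) = mex{0,3,2,0} = 1
G(13) = mex{1,2,3,1} = 0
G(14) = mex{0,3,2,2} = 1
G(15) = mex{1,2,3,3} = 0
G(16) = mex{0,0,2,2} = 1
G(17) = mex{1,1,0,3} = 2
G(18) = mex{2,0,1,2} = 3
G(19) = mex{3,1,0,0} = 2
G(20) = mex{2,0,1,1} = 3
G(21) = mex{3,1,0,0} = 2
G(22) = mex{2,2,1,1} = 0
G(23) = mex{0,3,2,0} = 1
G(n+11) = G(n) holds for n = 0,…,7 (a full window of length max(S) = 8), so the sequence is purely periodic with period 11.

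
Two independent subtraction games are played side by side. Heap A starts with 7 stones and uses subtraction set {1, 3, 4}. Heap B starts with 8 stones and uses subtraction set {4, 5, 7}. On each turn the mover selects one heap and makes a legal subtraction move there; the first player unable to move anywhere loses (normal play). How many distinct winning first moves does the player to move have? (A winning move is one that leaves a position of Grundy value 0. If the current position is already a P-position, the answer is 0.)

4

Heap A, S = {1, 3, 4}:
G(0) = 0
G(1) = mex{0} = 1
G(2) = mex{1} = 0
G(3) = mex{0,0} = 1
G(4) = mex{1,1,0} = 2
G(5) = mex{2,0,1} = 3
G(6) = mex{3,1,0} = 2
G(7) = mex{2,2,1} = 0
G_A(7) = 0.
Heap B, S = {4, 5, 7}:
n : 0 1 2 3 4 5 6 7 8
G : 0 0 0 0 1 1 1 1 2
G_B(8) = 2.
Combined Grundy value = 0 ⊕ 2 = 2.
A winning move leaves total XOR = 0, i.e. changes one component's Grundy value g to g ⊕ X where X is the current total.
Heap A: need g' = 0⊕2 = 2. Options: 7−1→G=2, 7−3→G=2, 7−4→G=1. Hits: 2.
Heap B: need g' = 2⊕2 = 0. Options: 8−4→G=1, 8−5→G=0, 8−7→G=0. Hits: 2.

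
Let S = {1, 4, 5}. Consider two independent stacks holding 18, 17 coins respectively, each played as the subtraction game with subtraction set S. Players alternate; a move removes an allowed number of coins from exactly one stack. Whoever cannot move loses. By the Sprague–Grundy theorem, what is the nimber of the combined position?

All stacks use S = {1, 4, 5}:
G(0) = 0
G(1) = mex{0} = 1
G(2) = mex{1} = 0
G(3) = mex{0} = 1
G(4) = mex{1,0} = 2
G(5) = mex{2,1,0} = 3
G(6) = mex{3,0,1} = 2
G(7) = mex{2,1,0} = 3
G(8) = mex{3,2,1} = 0
G(9) = mex{0,3,2} = 1
G(10) = mex{1,2,3} = 0
G(11) = mex{0,3,2} = 1
G(12) = mex{1,0,3} = 2
G(13) = mex{2,1,0} = 3
G(14) = mex{3,0,1} = 2
G(15) = mex{2,1,0} = 3
G(16) = mex{3,2,1} = 0
G(17) = mex{0,3,2} = 1
G(18) = mex{1,2,3} = 0
Stack A: G(18) = 0.
Stack B: G(17) = 1.
Combined Grundy value = 0 ⊕ 1 = 1.

1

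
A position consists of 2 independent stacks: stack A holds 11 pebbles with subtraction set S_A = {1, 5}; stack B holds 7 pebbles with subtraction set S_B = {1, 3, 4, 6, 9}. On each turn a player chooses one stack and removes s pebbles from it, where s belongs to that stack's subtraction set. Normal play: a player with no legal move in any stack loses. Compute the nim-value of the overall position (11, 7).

1

Stack A, S = {1, 5}:
n :  0  1  2  3  4  5  6  7  8  9 10 11
G :  0  1  0  1  0  1  0  1  0  1  0  1
G_A(11) = 1.
Stack B, S = {1, 3, 4, 6, 9}:
G(0) = 0
G(1) = mex{0} = 1
G(2) = mex{1} = 0
G(3) = mex{0,0} = 1
G(4) = mex{1,1,0} = 2
G(5) = mex{2,0,1} = 3
G(6) = mex{3,1,0,0} = 2
G(7) = mex{2,2,1,1} = 0
G_B(7) = 0.
Combined Grundy value = 1 ⊕ 0 = 1.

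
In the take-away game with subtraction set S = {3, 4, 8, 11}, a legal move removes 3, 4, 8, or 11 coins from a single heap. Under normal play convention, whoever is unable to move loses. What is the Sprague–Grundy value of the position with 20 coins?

n :  0  1  2  3  4  5  6  7  8  9 10 11 12 13 14 15 16 17 18 19 20
G :  0  0  0  1  1  1  2  0  2  3  1  3  4  2  0  2  0  1  3  1  2

2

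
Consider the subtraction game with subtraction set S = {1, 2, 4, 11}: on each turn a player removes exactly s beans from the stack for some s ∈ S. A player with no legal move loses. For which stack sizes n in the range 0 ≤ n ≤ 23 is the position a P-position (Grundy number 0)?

G(0) = 0
G(1) = mex{0} = 1
G(2) = mex{1,0} = 2
G(3) = mex{2,1} = 0
G(4) = mex{0,2,0} = 1
G(5) = mex{1,0,1} = 2
G(6) = mex{2,1,2} = 0
G(7) = mex{0,2,0} = 1
G(8) = mex{1,0,1} = 2
G(9) = mex{2,1,2} = 0
G(10) = mex{0,2,0} = 1
G(11) = mex{1,0,1,0} = 2
G(12) = mex{2,1,2,1} = 0
G(13) = mex{0,2,0,2} = 1
G(14) = mex{1,0,1,0} = 2
G(15) = mex{2,1,2,1} = 0
G(16) = mex{0,2,0,2} = 1
G(17) = mex{1,0,1,0} = 2
G(18) = mex{2,1,2,1} = 0
G(19) = mex{0,2,0,2} = 1
G(20) = mex{1,0,1,0} = 2
G(21) = mex{2,1,2,1} = 0
G(22) = mex{0,2,0,2} = 1
G(23) = mex{1,0,1,0} = 2
P-positions are exactly the n with G(n) = 0.

0, 3, 6, 9, 12, 15, 18, 21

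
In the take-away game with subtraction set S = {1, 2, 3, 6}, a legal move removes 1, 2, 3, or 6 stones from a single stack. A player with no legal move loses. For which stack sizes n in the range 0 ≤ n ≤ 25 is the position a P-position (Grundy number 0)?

G(0) = 0
G(1) = mex{0} = 1
G(2) = mex{1,0} = 2
G(3) = mex{2,1,0} = 3
G(4) = mex{3,2,1} = 0
G(5) = mex{0,3,2} = 1
G(6) = mex{1,0,3,0} = 2
G(7) = mex{2,1,0,1} = 3
G(8) = mex{3,2,1,2} = 0
G(9) = mex{0,3,2,3} = 1
G(10) = mex{1,0,3,0} = 2
G(11) = mex{2,1,0,1} = 3
G(12) = mex{3,2,1,2} = 0
G(13) = mex{0,3,2,3} = 1
G(14) = mex{1,0,3,0} = 2
G(15) = mex{2,1,0,1} = 3
G(16) = mex{3,2,1,2} = 0
G(17) = mex{0,3,2,3} = 1
G(18) = mex{1,0,3,0} = 2
G(19) = mex{2,1,0,1} = 3
G(20) = mex{3,2,1,2} = 0
G(21) = mex{0,3,2,3} = 1
G(22) = mex{1,0,3,0} = 2
G(23) = mex{2,1,0,1} = 3
G(24) = mex{3,2,1,2} = 0
G(25) = mex{0,3,2,3} = 1
P-positions are exactly the n with G(n) = 0.

0, 4, 8, 12, 16, 20, 24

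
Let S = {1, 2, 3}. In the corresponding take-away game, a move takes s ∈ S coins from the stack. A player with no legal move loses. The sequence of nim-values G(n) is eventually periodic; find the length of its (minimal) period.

G(0) = 0
G(1) = mex{0} = 1
G(2) = mex{1,0} = 2
G(3) = mex{2,1,0} = 3
G(4) = mex{3,2,1} = 0
G(5) = mex{0,3,2} = 1
G(6) = mex{1,0,3} = 2
G(7) = mex{2,1,0} = 3
G(8) = mex{3,2,1} = 0
G(9) = mex{0,3,2} = 1
G(10) = mex{1,0,3} = 2
G(11) = mex{2,1,0} = 3
G(12) = mex{3,2,1} = 0
G(13) = mex{0,3,2} = 1
G(14) = mex{1,0,3} = 2
G(n+4) = G(n) holds for n = 0,…,2 (a full window of length max(S) = 3), so the sequence is purely periodic with period 4.

4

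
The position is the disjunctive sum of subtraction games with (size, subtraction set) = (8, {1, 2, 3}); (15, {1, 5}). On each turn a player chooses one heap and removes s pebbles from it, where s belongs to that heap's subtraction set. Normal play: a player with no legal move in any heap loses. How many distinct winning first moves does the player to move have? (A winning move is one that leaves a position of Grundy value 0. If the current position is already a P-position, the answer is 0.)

Heap A, S = {1, 2, 3}:
n : 0 1 2 3 4 5 6 7 8
G : 0 1 2 3 0 1 2 3 0
G_A(8) = 0.
Heap B, S = {1, 5}:
G(0) = 0
G(1) = mex{0} = 1
G(2) = mex{1} = 0
G(3) = mex{0} = 1
G(4) = mex{1} = 0
G(5) = mex{0,0} = 1
G(6) = mex{1,1} = 0
G(7) = mex{0,0} = 1
G(8) = mex{1,1} = 0
G(9) = mex{0,0} = 1
G(10) = mex{1,1} = 0
G(11) = mex{0,0} = 1
G(12) = mex{1,1} = 0
G(13) = mex{0,0} = 1
G(14) = mex{1,1} = 0
G(15) = mex{0,0} = 1
G_B(15) = 1.
Combined Grundy value = 0 ⊕ 1 = 1.
A winning move leaves total XOR = 0, i.e. changes one component's Grundy value g to g ⊕ X where X is the current total.
Heap A: need g' = 0⊕1 = 1. Options: 8−1→G=3, 8−2→G=2, 8−3→G=1. Hits: 1.
Heap B: need g' = 1⊕1 = 0. Options: 15−1→G=0, 15−5→G=0. Hits: 2.

3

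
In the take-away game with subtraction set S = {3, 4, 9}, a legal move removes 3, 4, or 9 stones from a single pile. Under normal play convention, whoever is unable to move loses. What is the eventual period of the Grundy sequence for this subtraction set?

n :  0  1  2  3  4  5  6  7  8  9 10 11 12 13 14 15 16 17 18 19 20 21 22 23 24 25 26 27
G :  0  0  0  1  1  1  2  0  0  3  1  1  2  0  0  0  1  1  1  2  0  0  3  1  1  2  0  0
G(n+13) = G(n) holds for n = 0,…,8 (a full window of length max(S) = 9), so the sequence is purely periodic with period 13.

13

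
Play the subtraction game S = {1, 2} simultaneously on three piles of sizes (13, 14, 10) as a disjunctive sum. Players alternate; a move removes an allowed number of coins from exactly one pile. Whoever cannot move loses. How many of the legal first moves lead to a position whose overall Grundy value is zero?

1

All piles use S = {1, 2}:
n :  0  1  2  3  4  5  6  7  8  9 10 11 12 13 14
G :  0  1  2  0  1  2  0  1  2  0  1  2  0  1  2
Pile A: G(13) = 1.
Pile B: G(14) = 2.
Pile C: G(10) = 1.
Combined Grundy value = 1 ⊕ 2 ⊕ 1 = 2.
A winning move leaves total XOR = 0, i.e. changes one component's Grundy value g to g ⊕ X where X is the current total.
Pile A: need g' = 1⊕2 = 3. Options: 13−1→G=0, 13−2→G=2. Hits: 0.
Pile B: need g' = 2⊕2 = 0. Options: 14−1→G=1, 14−2→G=0. Hits: 1.
Pile C: need g' = 1⊕2 = 3. Options: 10−1→G=0, 10−2→G=2. Hits: 0.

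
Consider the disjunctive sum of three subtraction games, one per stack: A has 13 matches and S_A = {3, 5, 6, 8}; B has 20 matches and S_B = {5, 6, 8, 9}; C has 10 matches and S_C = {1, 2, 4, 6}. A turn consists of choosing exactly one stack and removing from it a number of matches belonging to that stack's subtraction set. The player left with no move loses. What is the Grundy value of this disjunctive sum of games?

3

Stack A, S = {3, 5, 6, 8}:
G(0) = 0
G(1) = mex{} = 0
G(2) = mex{} = 0
G(3) = mex{0} = 1
G(4) = mex{0} = 1
G(5) = mex{0,0} = 1
G(6) = mex{1,0,0} = 2
G(7) = mex{1,0,0} = 2
G(8) = mex{1,1,0,0} = 2
G(9) = mex{2,1,1,0} = 3
G(10) = mex{2,1,1,0} = 3
G(11) = mex{2,2,1,1} = 0
G(12) = mex{3,2,2,1} = 0
G(13) = mex{3,2,2,1} = 0
G_A(13) = 0.
Stack B, S = {5, 6, 8, 9}:
n :  0  1  2  3  4  5  6  7  8  9 10 11 12 13 14 15 16 17 18 19 20
G :  0  0  0  0  0  1  1  1  1  1  2  2  2  2  0  0  0  0  0  1  1
G_B(20) = 1.
Stack C, S = {1, 2, 4, 6}:
n :  0  1  2  3  4  5  6  7  8  9 10
G :  0  1  2  0  1  2  3  4  0  1  2
G_C(10) = 2.
Combined Grundy value = 0 ⊕ 1 ⊕ 2 = 3.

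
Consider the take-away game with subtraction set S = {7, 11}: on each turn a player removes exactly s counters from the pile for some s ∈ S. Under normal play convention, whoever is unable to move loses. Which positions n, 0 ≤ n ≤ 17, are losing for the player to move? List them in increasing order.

0, 1, 2, 3, 4, 5, 6

n :  0  1  2  3  4  5  6  7  8  9 10 11 12 13 14 15 16 17
G :  0  0  0  0  0  0  0  1  1  1  1  1  1  1  2  2  2  2
P-positions are exactly the n with G(n) = 0.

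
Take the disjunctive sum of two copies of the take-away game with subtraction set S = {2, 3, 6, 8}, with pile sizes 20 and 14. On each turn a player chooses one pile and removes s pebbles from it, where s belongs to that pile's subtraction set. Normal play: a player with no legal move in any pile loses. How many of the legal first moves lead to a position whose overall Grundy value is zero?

3

All piles use S = {2, 3, 6, 8}:
n :  0  1  2  3  4  5  6  7  8  9 10 11 12 13 14 15 16 17 18 19 20
G :  0  0  1  1  2  0  3  1  2  2  0  3  1  2  0  0  1  1  2  0  3
Pile A: G(20) = 3.
Pile B: G(14) = 0.
Combined Grundy value = 3 ⊕ 0 = 3.
A winning move leaves total XOR = 0, i.e. changes one component's Grundy value g to g ⊕ X where X is the current total.
Pile A: need g' = 3⊕3 = 0. Options: 20−2→G=2, 20−3→G=1, 20−6→G=0, 20−8→G=1. Hits: 1.
Pile B: need g' = 0⊕3 = 3. Options: 14−2→G=1, 14−3→G=3, 14−6→G=2, 14−8→G=3. Hits: 2.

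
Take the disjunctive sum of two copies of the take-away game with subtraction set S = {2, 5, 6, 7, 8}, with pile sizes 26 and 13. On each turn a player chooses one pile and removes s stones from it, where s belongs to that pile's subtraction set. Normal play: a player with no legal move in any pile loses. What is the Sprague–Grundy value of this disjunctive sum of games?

All piles use S = {2, 5, 6, 7, 8}:
G(0) = 0
G(1) = mex{} = 0
G(2) = mex{0} = 1
G(3) = mex{0} = 1
G(4) = mex{1} = 0
G(5) = mex{1,0} = 2
G(6) = mex{0,0,0} = 1
G(7) = mex{2,1,0,0} = 3
G(8) = mex{1,1,1,0,0} = 2
G(9) = mex{3,0,1,1,0} = 2
G(10) = mex{2,2,0,1,1} = 3
G(11) = mex{2,1,2,0,1} = 3
G(12) = mex{3,3,1,2,0} = 4
G(13) = mex{3,2,3,1,2} = 0
G(14) = mex{4,2,2,3,1} = 0
G(15) = mex{0,3,2,2,3} = 1
G(16) = mex{0,3,3,2,2} = 1
G(17) = mex{1,4,3,3,2} = 0
G(18) = mex{1,0,4,3,3} = 2
G(19) = mex{0,0,0,4,3} = 1
G(20) = mex{2,1,0,0,4} = 3
G(21) = mex{1,1,1,0,0} = 2
G(22) = mex{3,0,1,1,0} = 2
G(23) = mex{2,2,0,1,1} = 3
G(24) = mex{2,1,2,0,1} = 3
G(25) = mex{3,3,1,2,0} = 4
G(26) = mex{3,2,3,1,2} = 0
Pile A: G(26) = 0.
Pile B: G(13) = 0.
Combined Grundy value = 0 ⊕ 0 = 0.

0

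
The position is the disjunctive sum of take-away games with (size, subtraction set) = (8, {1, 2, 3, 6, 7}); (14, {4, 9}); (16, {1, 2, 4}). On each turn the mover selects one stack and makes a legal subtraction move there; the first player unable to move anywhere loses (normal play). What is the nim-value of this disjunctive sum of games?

1

Stack A, S = {1, 2, 3, 6, 7}:
G(0) = 0
G(1) = mex{0} = 1
G(2) = mex{1,0} = 2
G(3) = mex{2,1,0} = 3
G(4) = mex{3,2,1} = 0
G(5) = mex{0,3,2} = 1
G(6) = mex{1,0,3,0} = 2
G(7) = mex{2,1,0,1,0} = 3
G(8) = mex{3,2,1,2,1} = 0
G_A(8) = 0.
Stack B, S = {4, 9}:
G(0) = 0
G(1) = mex{} = 0
G(2) = mex{} = 0
G(3) = mex{} = 0
G(4) = mex{0} = 1
G(5) = mex{0} = 1
G(6) = mex{0} = 1
G(7) = mex{0} = 1
G(8) = mex{1} = 0
G(9) = mex{1,0} = 2
G(10) = mex{1,0} = 2
G(11) = mex{1,0} = 2
G(12) = mex{0,0} = 1
G(13) = mex{2,1} = 0
G(14) = mex{2,1} = 0
G_B(14) = 0.
Stack C, S = {1, 2, 4}:
G(0) = 0
G(1) = mex{0} = 1
G(2) = mex{1,0} = 2
G(3) = mex{2,1} = 0
G(4) = mex{0,2,0} = 1
G(5) = mex{1,0,1} = 2
G(6) = mex{2,1,2} = 0
G(7) = mex{0,2,0} = 1
G(8) = mex{1,0,1} = 2
G(9) = mex{2,1,2} = 0
G(10) = mex{0,2,0} = 1
G(11) = mex{1,0,1} = 2
G(12) = mex{2,1,2} = 0
G(13) = mex{0,2,0} = 1
G(14) = mex{1,0,1} = 2
G(15) = mex{2,1,2} = 0
G(16) = mex{0,2,0} = 1
G_C(16) = 1.
Combined Grundy value = 0 ⊕ 0 ⊕ 1 = 1.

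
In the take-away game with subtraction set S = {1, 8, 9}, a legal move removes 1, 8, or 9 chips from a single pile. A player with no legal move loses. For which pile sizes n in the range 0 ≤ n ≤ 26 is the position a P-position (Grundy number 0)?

n :  0  1  2  3  4  5  6  7  8  9 10 11 12 13 14 15 16 17 18 19 20 21 22 23 24 25 26
G :  0  1  0  1  0  1  0  1  2  3  2  3  2  3  2  3  0  1  0  1  0  1  0  1  2  3  2
P-positions are exactly the n with G(n) = 0.

0, 2, 4, 6, 16, 18, 20, 22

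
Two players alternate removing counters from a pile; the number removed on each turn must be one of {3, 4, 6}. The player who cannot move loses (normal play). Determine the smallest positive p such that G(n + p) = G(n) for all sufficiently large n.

9

n :  0  1  2  3  4  5  6  7  8  9 10 11 12 13 14 15 16 17 18 19
G :  0  0  0  1  1  1  2  2  2  0  0  0  1  1  1  2  2  2  0  0
G(n+9) = G(n) holds for n = 0,…,5 (a full window of length max(S) = 6), so the sequence is purely periodic with period 9.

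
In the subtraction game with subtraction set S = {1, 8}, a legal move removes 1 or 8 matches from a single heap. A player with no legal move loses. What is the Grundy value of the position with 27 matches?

G(0) = 0
G(1) = mex{0} = 1
G(2) = mex{1} = 0
G(3) = mex{0} = 1
G(4) = mex{1} = 0
G(5) = mex{0} = 1
G(6) = mex{1} = 0
G(7) = mex{0} = 1
G(8) = mex{1,0} = 2
G(9) = mex{2,1} = 0
G(10) = mex{0,0} = 1
G(11) = mex{1,1} = 0
G(12) = mex{0,0} = 1
G(13) = mex{1,1} = 0
G(14) = mex{0,0} = 1
G(15) = mex{1,1} = 0
G(16) = mex{0,2} = 1
G(17) = mex{1,0} = 2
G(18) = mex{2,1} = 0
G(19) = mex{0,0} = 1
G(20) = mex{1,1} = 0
G(21) = mex{0,0} = 1
G(22) = mex{1,1} = 0
G(23) = mex{0,0} = 1
G(24) = mex{1,1} = 0
G(25) = mex{0,2} = 1
G(26) = mex{1,0} = 2
G(27) = mex{2,1} = 0

0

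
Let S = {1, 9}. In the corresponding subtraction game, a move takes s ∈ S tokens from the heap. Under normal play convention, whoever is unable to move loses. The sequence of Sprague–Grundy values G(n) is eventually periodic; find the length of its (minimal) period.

G(0) = 0
G(1) = mex{0} = 1
G(2) = mex{1} = 0
G(3) = mex{0} = 1
G(4) = mex{1} = 0
G(5) = mex{0} = 1
G(6) = mex{1} = 0
G(7) = mex{0} = 1
G(8) = mex{1} = 0
G(9) = mex{0,0} = 1
G(10) = mex{1,1} = 0
G(11) = mex{0,0} = 1
G(12) = mex{1,1} = 0
G(13) = mex{0,0} = 1
G(14) = mex{1,1} = 0
G(n+2) = G(n) holds for n = 0,…,8 (a full window of length max(S) = 9), so the sequence is purely periodic with period 2.

2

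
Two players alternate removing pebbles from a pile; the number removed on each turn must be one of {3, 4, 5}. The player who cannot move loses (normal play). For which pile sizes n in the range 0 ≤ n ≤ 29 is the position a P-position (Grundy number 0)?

G(0) = 0
G(1) = mex{} = 0
G(2) = mex{} = 0
G(3) = mex{0} = 1
G(4) = mex{0,0} = 1
G(5) = mex{0,0,0} = 1
G(6) = mex{1,0,0} = 2
G(7) = mex{1,1,0} = 2
G(8) = mex{1,1,1} = 0
G(9) = mex{2,1,1} = 0
G(10) = mex{2,2,1} = 0
G(11) = mex{0,2,2} = 1
G(12) = mex{0,0,2} = 1
G(13) = mex{0,0,0} = 1
G(14) = mex{1,0,0} = 2
G(15) = mex{1,1,0} = 2
G(16) = mex{1,1,1} = 0
G(17) = mex{2,1,1} = 0
G(18) = mex{2,2,1} = 0
G(19) = mex{0,2,2} = 1
G(20) = mex{0,0,2} = 1
G(21) = mex{0,0,0} = 1
G(22) = mex{1,0,0} = 2
G(23) = mex{1,1,0} = 2
G(24) = mex{1,1,1} = 0
G(25) = mex{2,1,1} = 0
G(26) = mex{2,2,1} = 0
G(27) = mex{0,2,2} = 1
G(28) = mex{0,0,2} = 1
G(29) = mex{0,0,0} = 1
P-positions are exactly the n with G(n) = 0.

0, 1, 2, 8, 9, 10, 16, 17, 18, 24, 25, 26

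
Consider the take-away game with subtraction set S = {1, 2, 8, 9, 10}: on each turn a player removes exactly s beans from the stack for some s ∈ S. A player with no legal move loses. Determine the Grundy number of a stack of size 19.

2

G(0) = 0
G(1) = mex{0} = 1
G(2) = mex{1,0} = 2
G(3) = mex{2,1} = 0
G(4) = mex{0,2} = 1
G(5) = mex{1,0} = 2
G(6) = mex{2,1} = 0
G(7) = mex{0,2} = 1
G(8) = mex{1,0,0} = 2
G(9) = mex{2,1,1,0} = 3
G(10) = mex{3,2,2,1,0} = 4
G(11) = mex{4,3,0,2,1} = 5
G(12) = mex{5,4,1,0,2} = 3
G(13) = mex{3,5,2,1,0} = 4
G(14) = mex{4,3,0,2,1} = 5
G(15) = mex{5,4,1,0,2} = 3
G(16) = mex{3,5,2,1,0} = 4
G(17) = mex{4,3,3,2,1} = 0
G(18) = mex{0,4,4,3,2} = 1
G(19) = mex{1,0,5,4,3} = 2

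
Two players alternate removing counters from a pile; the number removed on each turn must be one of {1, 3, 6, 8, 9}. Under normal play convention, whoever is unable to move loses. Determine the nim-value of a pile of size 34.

2

G(0) = 0
G(1) = mex{0} = 1
G(2) = mex{1} = 0
G(3) = mex{0,0} = 1
G(4) = mex{1,1} = 0
G(5) = mex{0,0} = 1
G(6) = mex{1,1,0} = 2
G(7) = mex{2,0,1} = 3
G(8) = mex{3,1,0,0} = 2
G(9) = mex{2,2,1,1,0} = 3
G(10) = mex{3,3,0,0,1} = 2
G(11) = mex{2,2,1,1,0} = 3
G(12) = mex{3,3,2,0,1} = 4
G(13) = mex{4,2,3,1,0} = 5
G(14) = mex{5,3,2,2,1} = 0
G(15) = mex{0,4,3,3,2} = 1
G(16) = mex{1,5,2,2,3} = 0
G(17) = mex{0,0,3,3,2} = 1
G(18) = mex{1,1,4,2,3} = 0
G(19) = mex{0,0,5,3,2} = 1
G(20) = mex{1,1,0,4,3} = 2
G(21) = mex{2,0,1,5,4} = 3
G(22) = mex{3,1,0,0,5} = 2
G(23) = mex{2,2,1,1,0} = 3
G(24) = mex{3,3,0,0,1} = 2
G(25) = mex{2,2,1,1,0} = 3
G(26) = mex{3,3,2,0,1} = 4
G(27) = mex{4,2,3,1,0} = 5
G(28) = mex{5,3,2,2,1} = 0
G(29) = mex{0,4,3,3,2} = 1
G(30) = mex{1,5,2,2,3} = 0
G(31) = mex{0,0,3,3,2} = 1
G(32) = mex{1,1,4,2,3} = 0
G(33) = mex{0,0,5,3,2} = 1
G(34) = mex{1,1,0,4,3} = 2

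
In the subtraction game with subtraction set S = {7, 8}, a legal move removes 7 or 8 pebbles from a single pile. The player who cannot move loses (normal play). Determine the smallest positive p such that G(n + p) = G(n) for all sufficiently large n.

15

G(0) = 0
G(1) = mex{} = 0
G(2) = mex{} = 0
G(3) = mex{} = 0
G(4) = mex{} = 0
G(5) = mex{} = 0
G(6) = mex{} = 0
G(7) = mex{0} = 1
G(8) = mex{0,0} = 1
G(9) = mex{0,0} = 1
G(10) = mex{0,0} = 1
G(11) = mex{0,0} = 1
G(12) = mex{0,0} = 1
G(13) = mex{0,0} = 1
G(14) = mex{1,0} = 2
G(15) = mex{1,1} = 0
G(16) = mex{1,1} = 0
G(17) = mex{1,1} = 0
G(18) = mex{1,1} = 0
G(19) = mex{1,1} = 0
G(20) = mex{1,1} = 0
G(21) = mex{2,1} = 0
G(22) = mex{0,2} = 1
G(23) = mex{0,0} = 1
G(24) = mex{0,0} = 1
G(25) = mex{0,0} = 1
G(26) = mex{0,0} = 1
G(27) = mex{0,0} = 1
G(28) = mex{0,0} = 1
G(29) = mex{1,0} = 2
G(30) = mex{1,1} = 0
G(31) = mex{1,1} = 0
G(n+15) = G(n) holds for n = 0,…,7 (a full window of length max(S) = 8), so the sequence is purely periodic with period 15.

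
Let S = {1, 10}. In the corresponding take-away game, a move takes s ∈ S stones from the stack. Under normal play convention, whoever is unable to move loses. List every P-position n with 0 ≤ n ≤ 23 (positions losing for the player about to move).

n :  0  1  2  3  4  5  6  7  8  9 10 11 12 13 14 15 16 17 18 19 20 21 22 23
G :  0  1  0  1  0  1  0  1  0  1  2  0  1  0  1  0  1  0  1  0  1  2  0  1
P-positions are exactly the n with G(n) = 0.

0, 2, 4, 6, 8, 11, 13, 15, 17, 19, 22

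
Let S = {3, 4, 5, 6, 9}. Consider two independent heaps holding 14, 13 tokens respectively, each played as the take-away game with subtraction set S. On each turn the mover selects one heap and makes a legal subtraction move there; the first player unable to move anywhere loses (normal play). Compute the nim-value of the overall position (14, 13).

0

All heaps use S = {3, 4, 5, 6, 9}:
n :  0  1  2  3  4  5  6  7  8  9 10 11 12 13 14
G :  0  0  0  1  1  1  2  2  2  3  3  3  0  0  0
Heap A: G(14) = 0.
Heap B: G(13) = 0.
Combined Grundy value = 0 ⊕ 0 = 0.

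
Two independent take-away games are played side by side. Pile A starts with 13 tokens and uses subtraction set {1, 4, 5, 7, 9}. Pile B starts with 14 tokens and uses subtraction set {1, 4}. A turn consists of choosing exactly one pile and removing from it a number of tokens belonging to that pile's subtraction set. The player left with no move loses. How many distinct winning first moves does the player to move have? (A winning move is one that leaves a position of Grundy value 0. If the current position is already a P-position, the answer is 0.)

3

Pile A, S = {1, 4, 5, 7, 9}:
n :  0  1  2  3  4  5  6  7  8  9 10 11 12 13
G :  0  1  0  1  2  3  2  3  0  1  0  1  2  3
G_A(13) = 3.
Pile B, S = {1, 4}:
G(0) = 0
G(1) = mex{0} = 1
G(2) = mex{1} = 0
G(3) = mex{0} = 1
G(4) = mex{1,0} = 2
G(5) = mex{2,1} = 0
G(6) = mex{0,0} = 1
G(7) = mex{1,1} = 0
G(8) = mex{0,2} = 1
G(9) = mex{1,0} = 2
G(10) = mex{2,1} = 0
G(11) = mex{0,0} = 1
G(12) = mex{1,1} = 0
G(13) = mex{0,2} = 1
G(14) = mex{1,0} = 2
G_B(14) = 2.
Combined Grundy value = 3 ⊕ 2 = 1.
A winning move leaves total XOR = 0, i.e. changes one component's Grundy value g to g ⊕ X where X is the current total.
Pile A: need g' = 3⊕1 = 2. Options: 13−1→G=2, 13−4→G=1, 13−5→G=0, 13−7→G=2, 13−9→G=2. Hits: 3.
Pile B: need g' = 2⊕1 = 3. Options: 14−1→G=1, 14−4→G=0. Hits: 0.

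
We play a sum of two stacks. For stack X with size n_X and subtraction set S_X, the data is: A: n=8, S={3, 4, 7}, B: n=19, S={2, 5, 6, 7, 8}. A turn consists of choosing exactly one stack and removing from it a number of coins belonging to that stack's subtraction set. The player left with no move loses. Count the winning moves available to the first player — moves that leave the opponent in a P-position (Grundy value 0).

2

Stack A, S = {3, 4, 7}:
n : 0 1 2 3 4 5 6 7 8
G : 0 0 0 1 1 1 2 2 2
G_A(8) = 2.
Stack B, S = {2, 5, 6, 7, 8}:
n :  0  1  2  3  4  5  6  7  8  9 10 11 12 13 14 15 16 17 18 19
G :  0  0  1  1  0  2  1  3  2  2  3  3  4  0  0  1  1  0  2  1
G_B(19) = 1.
Combined Grundy value = 2 ⊕ 1 = 3.
A winning move leaves total XOR = 0, i.e. changes one component's Grundy value g to g ⊕ X where X is the current total.
Stack A: need g' = 2⊕3 = 1. Options: 8−3→G=1, 8−4→G=1, 8−7→G=0. Hits: 2.
Stack B: need g' = 1⊕3 = 2. Options: 19−2→G=0, 19−5→G=0, 19−6→G=0, 19−7→G=4, 19−8→G=3. Hits: 0.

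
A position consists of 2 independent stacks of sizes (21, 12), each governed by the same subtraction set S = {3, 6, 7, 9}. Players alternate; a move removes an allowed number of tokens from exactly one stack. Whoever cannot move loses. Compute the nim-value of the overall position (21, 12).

3

All stacks use S = {3, 6, 7, 9}:
G(0) = 0
G(1) = mex{} = 0
G(2) = mex{} = 0
G(3) = mex{0} = 1
G(4) = mex{0} = 1
G(5) = mex{0} = 1
G(6) = mex{1,0} = 2
G(7) = mex{1,0,0} = 2
G(8) = mex{1,0,0} = 2
G(9) = mex{2,1,0,0} = 3
G(10) = mex{2,1,1,0} = 3
G(11) = mex{2,1,1,0} = 3
G(12) = mex{3,2,1,1} = 0
G(13) = mex{3,2,2,1} = 0
G(14) = mex{3,2,2,1} = 0
G(15) = mex{0,3,2,2} = 1
G(16) = mex{0,3,3,2} = 1
G(17) = mex{0,3,3,2} = 1
G(18) = mex{1,0,3,3} = 2
G(19) = mex{1,0,0,3} = 2
G(20) = mex{1,0,0,3} = 2
G(21) = mex{2,1,0,0} = 3
Stack A: G(21) = 3.
Stack B: G(12) = 0.
Combined Grundy value = 3 ⊕ 0 = 3.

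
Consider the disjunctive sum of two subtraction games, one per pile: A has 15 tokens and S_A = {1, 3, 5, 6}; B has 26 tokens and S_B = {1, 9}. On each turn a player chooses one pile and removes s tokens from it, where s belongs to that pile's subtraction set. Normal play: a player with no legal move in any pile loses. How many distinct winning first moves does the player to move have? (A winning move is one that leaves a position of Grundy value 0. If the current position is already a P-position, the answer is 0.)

0

Pile A, S = {1, 3, 5, 6}:
n :  0  1  2  3  4  5  6  7  8  9 10 11 12 13 14 15
G :  0  1  0  1  0  1  2  3  2  3  2  0  1  0  1  0
G_A(15) = 0.
Pile B, S = {1, 9}:
G(0) = 0
G(1) = mex{0} = 1
G(2) = mex{1} = 0
G(3) = mex{0} = 1
G(4) = mex{1} = 0
G(5) = mex{0} = 1
G(6) = mex{1} = 0
G(7) = mex{0} = 1
G(8) = mex{1} = 0
G(9) = mex{0,0} = 1
G(10) = mex{1,1} = 0
G(11) = mex{0,0} = 1
G(12) = mex{1,1} = 0
G(13) = mex{0,0} = 1
G(14) = mex{1,1} = 0
G(15) = mex{0,0} = 1
G(16) = mex{1,1} = 0
G(17) = mex{0,0} = 1
G(18) = mex{1,1} = 0
G(19) = mex{0,0} = 1
G(20) = mex{1,1} = 0
G(21) = mex{0,0} = 1
G(22) = mex{1,1} = 0
G(23) = mex{0,0} = 1
G(24) = mex{1,1} = 0
G(25) = mex{0,0} = 1
G(26) = mex{1,1} = 0
G_B(26) = 0.
Combined Grundy value = 0 ⊕ 0 = 0.
A winning move leaves total XOR = 0, i.e. changes one component's Grundy value g to g ⊕ X where X is the current total.
Pile A: target g' = 0⊕0 = 0, but every legal move changes the Grundy value (mex property), so 0 moves.
Pile B: target g' = 0⊕0 = 0, but every legal move changes the Grundy value (mex property), so 0 moves.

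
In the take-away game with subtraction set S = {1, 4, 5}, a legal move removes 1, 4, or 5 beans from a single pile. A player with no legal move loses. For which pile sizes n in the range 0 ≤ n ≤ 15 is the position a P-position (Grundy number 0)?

0, 2, 8, 10

n :  0  1  2  3  4  5  6  7  8  9 10 11 12 13 14 15
G :  0  1  0  1  2  3  2  3  0  1  0  1  2  3  2  3
P-positions are exactly the n with G(n) = 0.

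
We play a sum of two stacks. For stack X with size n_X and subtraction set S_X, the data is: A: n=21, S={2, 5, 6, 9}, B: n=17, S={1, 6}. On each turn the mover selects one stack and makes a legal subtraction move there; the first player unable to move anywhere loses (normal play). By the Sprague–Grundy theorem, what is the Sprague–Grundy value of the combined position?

Stack A, S = {2, 5, 6, 9}:
n :  0  1  2  3  4  5  6  7  8  9 10 11 12 13 14 15 16 17 18 19 20 21
G :  0  0  1  1  0  2  1  3  0  2  1  0  0  1  1  0  2  1  3  0  2  1
G_A(21) = 1.
Stack B, S = {1, 6}:
n :  0  1  2  3  4  5  6  7  8  9 10 11 12 13 14 15 16 17
G :  0  1  0  1  0  1  2  0  1  0  1  0  1  2  0  1  0  1
G_B(17) = 1.
Combined Grundy value = 1 ⊕ 1 = 0.

0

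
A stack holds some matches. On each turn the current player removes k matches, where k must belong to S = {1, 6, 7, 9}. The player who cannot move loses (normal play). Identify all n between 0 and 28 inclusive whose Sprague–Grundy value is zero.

n :  0  1  2  3  4  5  6  7  8  9 10 11 12 13 14 15 16 17 18 19 20 21 22 23 24 25 26 27 28
G :  0  1  0  1  0  1  2  3  2  3  2  3  0  1  0  1  0  1  2  3  2  3  2  3  0  1  0  1  0
P-positions are exactly the n with G(n) = 0.

0, 2, 4, 12, 14, 16, 24, 26, 28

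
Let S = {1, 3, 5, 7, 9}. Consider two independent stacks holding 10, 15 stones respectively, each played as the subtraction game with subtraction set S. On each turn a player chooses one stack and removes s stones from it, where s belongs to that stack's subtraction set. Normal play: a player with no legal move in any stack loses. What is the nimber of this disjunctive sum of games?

All stacks use S = {1, 3, 5, 7, 9}:
n :  0  1  2  3  4  5  6  7  8  9 10 11 12 13 14 15
G :  0  1  0  1  0  1  0  1  0  1  0  1  0  1  0  1
Stack A: G(10) = 0.
Stack B: G(15) = 1.
Combined Grundy value = 0 ⊕ 1 = 1.

1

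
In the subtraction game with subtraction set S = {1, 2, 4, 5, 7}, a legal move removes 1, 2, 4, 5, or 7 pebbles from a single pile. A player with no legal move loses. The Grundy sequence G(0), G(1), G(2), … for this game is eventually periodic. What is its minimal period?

n :  0  1  2  3  4  5  6  7  8  9 10 11 12 13 14
G :  0  1  2  0  1  2  0  1  2  0  1  2  0  1  2
G(n+3) = G(n) holds for n = 0,…,6 (a full window of length max(S) = 7), so the sequence is purely periodic with period 3.

3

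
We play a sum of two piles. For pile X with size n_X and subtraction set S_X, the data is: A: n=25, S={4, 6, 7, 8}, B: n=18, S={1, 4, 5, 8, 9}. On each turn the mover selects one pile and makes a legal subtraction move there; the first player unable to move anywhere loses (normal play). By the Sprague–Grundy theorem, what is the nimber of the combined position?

2

Pile A, S = {4, 6, 7, 8}:
n :  0  1  2  3  4  5  6  7  8  9 10 11 12 13 14 15 16 17 18 19 20 21 22 23 24 25
G :  0  0  0  0  1  1  1  1  2  2  2  2  0  0  0  0  1  1  1  1  2  2  2  2  0  0
G_A(25) = 0.
Pile B, S = {1, 4, 5, 8, 9}:
G(0) = 0
G(1) = mex{0} = 1
G(2) = mex{1} = 0
G(3) = mex{0} = 1
G(4) = mex{1,0} = 2
G(5) = mex{2,1,0} = 3
G(6) = mex{3,0,1} = 2
G(7) = mex{2,1,0} = 3
G(8) = mex{3,2,1,0} = 4
G(9) = mex{4,3,2,1,0} = 5
G(10) = mex{5,2,3,0,1} = 4
G(11) = mex{4,3,2,1,0} = 5
G(12) = mex{5,4,3,2,1} = 0
G(13) = mex{0,5,4,3,2} = 1
G(14) = mex{1,4,5,2,3} = 0
G(15) = mex{0,5,4,3,2} = 1
G(16) = mex{1,0,5,4,3} = 2
G(17) = mex{2,1,0,5,4} = 3
G(18) = mex{3,0,1,4,5} = 2
G_B(18) = 2.
Combined Grundy value = 0 ⊕ 2 = 2.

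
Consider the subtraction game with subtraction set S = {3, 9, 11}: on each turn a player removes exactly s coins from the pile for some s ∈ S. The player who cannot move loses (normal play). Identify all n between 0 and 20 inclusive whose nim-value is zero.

0, 1, 2, 6, 7, 8, 14, 20

n :  0  1  2  3  4  5  6  7  8  9 10 11 12 13 14 15 16 17 18 19 20
G :  0  0  0  1  1  1  0  0  0  1  1  1  2  2  0  3  3  1  2  2  0
P-positions are exactly the n with G(n) = 0.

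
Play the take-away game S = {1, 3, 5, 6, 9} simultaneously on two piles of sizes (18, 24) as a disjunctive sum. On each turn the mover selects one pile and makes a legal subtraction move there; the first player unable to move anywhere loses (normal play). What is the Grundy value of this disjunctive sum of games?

All piles use S = {1, 3, 5, 6, 9}:
G(0) = 0
G(1) = mex{0} = 1
G(2) = mex{1} = 0
G(3) = mex{0,0} = 1
G(4) = mex{1,1} = 0
G(5) = mex{0,0,0} = 1
G(6) = mex{1,1,1,0} = 2
G(7) = mex{2,0,0,1} = 3
G(8) = mex{3,1,1,0} = 2
G(9) = mex{2,2,0,1,0} = 3
G(10) = mex{3,3,1,0,1} = 2
G(11) = mex{2,2,2,1,0} = 3
G(12) = mex{3,3,3,2,1} = 0
G(13) = mex{0,2,2,3,0} = 1
G(14) = mex{1,3,3,2,1} = 0
G(15) = mex{0,0,2,3,2} = 1
G(16) = mex{1,1,3,2,3} = 0
G(17) = mex{0,0,0,3,2} = 1
G(18) = mex{1,1,1,0,3} = 2
G(19) = mex{2,0,0,1,2} = 3
G(20) = mex{3,1,1,0,3} = 2
G(21) = mex{2,2,0,1,0} = 3
G(22) = mex{3,3,1,0,1} = 2
G(23) = mex{2,2,2,1,0} = 3
G(24) = mex{3,3,3,2,1} = 0
Pile A: G(18) = 2.
Pile B: G(24) = 0.
Combined Grundy value = 2 ⊕ 0 = 2.

2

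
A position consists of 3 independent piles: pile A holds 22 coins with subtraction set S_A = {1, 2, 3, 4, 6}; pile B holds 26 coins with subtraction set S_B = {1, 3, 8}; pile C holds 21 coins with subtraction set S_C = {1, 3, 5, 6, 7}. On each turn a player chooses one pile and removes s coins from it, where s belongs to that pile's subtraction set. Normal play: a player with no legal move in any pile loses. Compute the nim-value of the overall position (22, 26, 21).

Pile A, S = {1, 2, 3, 4, 6}:
G(0) = 0
G(1) = mex{0} = 1
G(2) = mex{1,0} = 2
G(3) = mex{2,1,0} = 3
G(4) = mex{3,2,1,0} = 4
G(5) = mex{4,3,2,1} = 0
G(6) = mex{0,4,3,2,0} = 1
G(7) = mex{1,0,4,3,1} = 2
G(8) = mex{2,1,0,4,2} = 3
G(9) = mex{3,2,1,0,3} = 4
G(10) = mex{4,3,2,1,4} = 0
G(11) = mex{0,4,3,2,0} = 1
G(12) = mex{1,0,4,3,1} = 2
G(13) = mex{2,1,0,4,2} = 3
G(14) = mex{3,2,1,0,3} = 4
G(15) = mex{4,3,2,1,4} = 0
G(16) = mex{0,4,3,2,0} = 1
G(17) = mex{1,0,4,3,1} = 2
G(18) = mex{2,1,0,4,2} = 3
G(19) = mex{3,2,1,0,3} = 4
G(20) = mex{4,3,2,1,4} = 0
G(21) = mex{0,4,3,2,0} = 1
G(22) = mex{1,0,4,3,1} = 2
G_A(22) = 2.
Pile B, S = {1, 3, 8}:
G(0) = 0
G(1) = mex{0} = 1
G(2) = mex{1} = 0
G(3) = mex{0,0} = 1
G(4) = mex{1,1} = 0
G(5) = mex{0,0} = 1
G(6) = mex{1,1} = 0
G(7) = mex{0,0} = 1
G(8) = mex{1,1,0} = 2
G(9) = mex{2,0,1} = 3
G(10) = mex{3,1,0} = 2
G(11) = mex{2,2,1} = 0
G(12) = mex{0,3,0} = 1
G(13) = mex{1,2,1} = 0
G(14) = mex{0,0,0} = 1
G(15) = mex{1,1,1} = 0
G(16) = mex{0,0,2} = 1
G(17) = mex{1,1,3} = 0
G(18) = mex{0,0,2} = 1
G(19) = mex{1,1,0} = 2
G(20) = mex{2,0,1} = 3
G(21) = mex{3,1,0} = 2
G(22) = mex{2,2,1} = 0
G(23) = mex{0,3,0} = 1
G(24) = mex{1,2,1} = 0
G(25) = mex{0,0,0} = 1
G(26) = mex{1,1,1} = 0
G_B(26) = 0.
Pile C, S = {1, 3, 5, 6, 7}:
n :  0  1  2  3  4  5  6  7  8  9 10 11 12 13 14 15 16 17 18 19 20 21
G :  0  1  0  1  0  1  2  3  2  3  2  3  0  1  0  1  0  1  2  3  2  3
G_C(21) = 3.
Combined Grundy value = 2 ⊕ 0 ⊕ 3 = 1.

1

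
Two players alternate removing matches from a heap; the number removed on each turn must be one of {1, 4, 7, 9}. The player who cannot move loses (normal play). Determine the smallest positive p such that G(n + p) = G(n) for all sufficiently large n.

8

n :  0  1  2  3  4  5  6  7  8  9 10 11 12 13 14 15 16 17 18
G :  0  1  0  1  2  0  1  2  0  1  0  1  2  0  1  2  0  1  0
G(n+8) = G(n) holds for n = 0,…,8 (a full window of length max(S) = 9), so the sequence is purely periodic with period 8.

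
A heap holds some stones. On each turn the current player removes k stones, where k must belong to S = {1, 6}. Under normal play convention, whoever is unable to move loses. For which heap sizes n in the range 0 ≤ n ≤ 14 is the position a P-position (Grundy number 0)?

0, 2, 4, 7, 9, 11, 14

G(0) = 0
G(1) = mex{0} = 1
G(2) = mex{1} = 0
G(3) = mex{0} = 1
G(4) = mex{1} = 0
G(5) = mex{0} = 1
G(6) = mex{1,0} = 2
G(7) = mex{2,1} = 0
G(8) = mex{0,0} = 1
G(9) = mex{1,1} = 0
G(10) = mex{0,0} = 1
G(11) = mex{1,1} = 0
G(12) = mex{0,2} = 1
G(13) = mex{1,0} = 2
G(14) = mex{2,1} = 0
P-positions are exactly the n with G(n) = 0.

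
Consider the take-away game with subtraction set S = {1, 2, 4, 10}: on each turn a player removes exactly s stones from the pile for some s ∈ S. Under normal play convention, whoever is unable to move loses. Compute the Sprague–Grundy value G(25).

n :  0  1  2  3  4  5  6  7  8  9 10 11 12 13 14 15 16 17 18 19 20 21 22 23 24 25
G :  0  1  2  0  1  2  0  1  2  0  1  2  0  1  2  0  1  2  0  1  2  0  1  2  0  1

1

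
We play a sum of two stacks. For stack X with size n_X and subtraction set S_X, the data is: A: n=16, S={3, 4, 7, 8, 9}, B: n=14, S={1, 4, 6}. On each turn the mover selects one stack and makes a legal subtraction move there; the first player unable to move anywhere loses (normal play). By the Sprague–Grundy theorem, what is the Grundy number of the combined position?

Stack A, S = {3, 4, 7, 8, 9}:
n :  0  1  2  3  4  5  6  7  8  9 10 11 12 13 14 15 16
G :  0  0  0  1  1  1  2  2  2  3  3  3  0  0  0  1  1
G_A(16) = 1.
Stack B, S = {1, 4, 6}:
G(0) = 0
G(1) = mex{0} = 1
G(2) = mex{1} = 0
G(3) = mex{0} = 1
G(4) = mex{1,0} = 2
G(5) = mex{2,1} = 0
G(6) = mex{0,0,0} = 1
G(7) = mex{1,1,1} = 0
G(8) = mex{0,2,0} = 1
G(9) = mex{1,0,1} = 2
G(10) = mex{2,1,2} = 0
G(11) = mex{0,0,0} = 1
G(12) = mex{1,1,1} = 0
G(13) = mex{0,2,0} = 1
G(14) = mex{1,0,1} = 2
G_B(14) = 2.
Combined Grundy value = 1 ⊕ 2 = 3.

3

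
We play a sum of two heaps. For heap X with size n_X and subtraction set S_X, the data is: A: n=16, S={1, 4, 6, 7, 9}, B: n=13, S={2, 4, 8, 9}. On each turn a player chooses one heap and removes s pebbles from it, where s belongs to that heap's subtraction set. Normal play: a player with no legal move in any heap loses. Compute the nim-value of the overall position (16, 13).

Heap A, S = {1, 4, 6, 7, 9}:
n :  0  1  2  3  4  5  6  7  8  9 10 11 12 13 14 15 16
G :  0  1  0  1  2  0  1  2  3  2  0  1  2  0  1  0  1
G_A(16) = 1.
Heap B, S = {2, 4, 8, 9}:
G(0) = 0
G(1) = mex{} = 0
G(2) = mex{0} = 1
G(3) = mex{0} = 1
G(4) = mex{1,0} = 2
G(5) = mex{1,0} = 2
G(6) = mex{2,1} = 0
G(7) = mex{2,1} = 0
G(8) = mex{0,2,0} = 1
G(9) = mex{0,2,0,0} = 1
G(10) = mex{1,0,1,0} = 2
G(11) = mex{1,0,1,1} = 2
G(12) = mex{2,1,2,1} = 0
G(13) = mex{2,1,2,2} = 0
G_B(13) = 0.
Combined Grundy value = 1 ⊕ 0 = 1.

1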